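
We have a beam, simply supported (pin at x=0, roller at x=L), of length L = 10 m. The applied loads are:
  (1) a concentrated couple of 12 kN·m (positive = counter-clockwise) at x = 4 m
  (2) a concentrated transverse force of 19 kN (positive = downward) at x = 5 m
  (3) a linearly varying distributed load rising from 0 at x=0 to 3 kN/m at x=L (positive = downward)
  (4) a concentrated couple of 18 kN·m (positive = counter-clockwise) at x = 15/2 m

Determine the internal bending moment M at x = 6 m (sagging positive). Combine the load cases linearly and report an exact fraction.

M(6) = 316/5 kN·m

Load 1 — applied couple M₀=12 kN·m at a=4 m (b=L-a=6):
  M_1 = M₀x/L - M₀  [x>a] = 12·6/10 - 12 = -24/5 kN·m
Load 2 — point force P=19 kN at a=5 m (b=L-a=5):
  M_2 = Pa(L-x)/L  [x>a] = 19·5·(10-6)/10 = 38 kN·m
Load 3 — triangular load w₀=3 kN/m (0→w₀ over full span):
  M_3 = w₀Lx/6 - w₀x³/(6L) = 3·10·6/6 - 3·6³/(6·10) = 96/5 kN·m
Load 4 — applied couple M₀=18 kN·m at a=15/2 m (b=L-a=5/2):
  M_4 = M₀x/L  [x≤a] = 18·6/10 = 54/5 kN·m
Superposition: M = Σ M_i = 316/5 kN·m ≈ 63.200000 kN·m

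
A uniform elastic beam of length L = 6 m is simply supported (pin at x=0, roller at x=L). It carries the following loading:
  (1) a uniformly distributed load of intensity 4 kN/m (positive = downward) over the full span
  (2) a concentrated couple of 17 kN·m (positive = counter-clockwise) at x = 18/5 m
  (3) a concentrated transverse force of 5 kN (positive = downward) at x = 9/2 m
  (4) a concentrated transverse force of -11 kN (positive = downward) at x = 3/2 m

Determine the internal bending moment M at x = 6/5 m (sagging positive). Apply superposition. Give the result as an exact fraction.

Load 1 — uniform load w=4 kN/m over full span:
  M_1 = wx(L-x)/2 = 4·(6/5)·(6-(6/5))/2 = 288/25 kN·m
Load 2 — applied couple M₀=17 kN·m at a=18/5 m (b=L-a=12/5):
  M_2 = M₀x/L  [x≤a] = 17·(6/5)/6 = 17/5 kN·m
Load 3 — point force P=5 kN at a=9/2 m (b=L-a=3/2):
  M_3 = Pbx/L  [x≤a] = 5·(3/2)·(6/5)/6 = 3/2 kN·m
Load 4 — point force P=-11 kN at a=3/2 m (b=L-a=9/2):
  M_4 = Pbx/L  [x≤a] = (-11)·(9/2)·(6/5)/6 = -99/10 kN·m
Superposition: M = Σ M_i = 163/25 kN·m ≈ 6.520000 kN·m

M(6/5) = 163/25 kN·m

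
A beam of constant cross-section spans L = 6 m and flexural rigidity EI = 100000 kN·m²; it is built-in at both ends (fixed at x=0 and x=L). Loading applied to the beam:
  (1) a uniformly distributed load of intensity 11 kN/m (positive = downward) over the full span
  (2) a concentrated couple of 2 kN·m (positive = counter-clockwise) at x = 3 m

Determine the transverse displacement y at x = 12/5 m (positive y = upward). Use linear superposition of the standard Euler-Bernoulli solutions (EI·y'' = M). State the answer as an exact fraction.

y(12/5) = -5391/15625000 m

Load 1 — uniform load w=11 kN/m over full span:
  y_1 = -wx²(L-x)²/(24EI) = -11·(12/5)²·(6-(12/5))²/(24·100000) = -2673/7812500 m
Load 2 — applied couple M₀=2 kN·m at a=3 m (b=L-a=3):
  y_2 = (R_Ax³/6 - M_Ax²/2)/EI  [x≤a] with R_A=1/2, M_A=1/2 = ((1/2)·(12/5)³/6 - (1/2)·(12/5)²/2)/100000 = -9/3125000 m
Superposition: y = Σ y_i = -5391/15625000 m ≈ -0.000345 m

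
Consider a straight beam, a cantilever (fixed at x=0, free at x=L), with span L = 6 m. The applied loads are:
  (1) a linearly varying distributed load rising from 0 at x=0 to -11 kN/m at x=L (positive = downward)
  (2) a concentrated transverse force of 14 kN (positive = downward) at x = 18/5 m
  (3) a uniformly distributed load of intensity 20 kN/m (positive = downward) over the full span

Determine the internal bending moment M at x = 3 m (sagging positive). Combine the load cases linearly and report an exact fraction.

M(3) = -1143/20 kN·m

Load 1 — triangular load w₀=-11 kN/m (0→w₀ over full span):
  M_1 = w₀Lx/2 - w₀L²/3 - w₀x³/(6L) = (-11)·6·3/2 - (-11)·6²/3 - (-11)·3³/(6·6) = 165/4 kN·m
Load 2 — point force P=14 kN at a=18/5 m (b=L-a=12/5):
  M_2 = -P(a-x)  [x≤a] = -14·((18/5)-3) = -42/5 kN·m
Load 3 — uniform load w=20 kN/m over full span:
  M_3 = -w(L-x)²/2 = -20·(6-3)²/2 = -90 kN·m
Superposition: M = Σ M_i = -1143/20 kN·m ≈ -57.150000 kN·m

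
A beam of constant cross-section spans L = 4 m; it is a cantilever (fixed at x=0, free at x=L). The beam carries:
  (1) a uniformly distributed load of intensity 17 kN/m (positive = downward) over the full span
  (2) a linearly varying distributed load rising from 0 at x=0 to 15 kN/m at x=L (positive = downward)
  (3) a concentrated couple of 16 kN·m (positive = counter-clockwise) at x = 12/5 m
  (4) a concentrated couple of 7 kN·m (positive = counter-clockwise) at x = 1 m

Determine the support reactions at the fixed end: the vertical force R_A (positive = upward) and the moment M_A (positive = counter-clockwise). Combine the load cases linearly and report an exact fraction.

Load 1 — uniform load w=17 kN/m over full span:
  R_A = wL = 17·4 = 68 kN
  M_A = wL²/2 = 17·4²/2 = 136 kN·m
Load 2 — triangular load w₀=15 kN/m (0→w₀ over full span):
  R_A = w₀L/2 = 15·4/2 = 30 kN
  M_A = w₀L²/3 = 15·4²/3 = 80 kN·m
Load 3 — applied couple M₀=16 kN·m at a=12/5 m (b=L-a=8/5):
  R_A = 0 kN
  M_A = -M₀ = -16 kN·m
Load 4 — applied couple M₀=7 kN·m at a=1 m (b=L-a=3):
  R_A = 0 kN
  M_A = -M₀ = -7 kN·m
Superposition: R_A = 98 kN, M_A = 193 kN·m

R_A = 98 kN, M_A = 193 kN·m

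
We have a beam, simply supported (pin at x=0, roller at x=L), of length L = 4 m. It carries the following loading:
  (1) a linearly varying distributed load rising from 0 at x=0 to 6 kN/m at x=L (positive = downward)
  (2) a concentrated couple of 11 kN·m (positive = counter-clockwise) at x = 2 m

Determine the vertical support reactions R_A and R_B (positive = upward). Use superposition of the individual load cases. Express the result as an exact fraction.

R_A = 27/4 kN, R_B = 21/4 kN

Load 1 — triangular load w₀=6 kN/m (0→w₀ over full span):
  R_A = w₀L/6 = 6·4/6 = 4 kN
  R_B = w₀L/3 = 6·4/3 = 8 kN
Load 2 — applied couple M₀=11 kN·m at a=2 m (b=L-a=2):
  R_A = M₀/L = 11/4 kN
  R_B = -M₀/L = -11/4 kN
Superposition: R_A = 27/4 kN, R_B = 21/4 kN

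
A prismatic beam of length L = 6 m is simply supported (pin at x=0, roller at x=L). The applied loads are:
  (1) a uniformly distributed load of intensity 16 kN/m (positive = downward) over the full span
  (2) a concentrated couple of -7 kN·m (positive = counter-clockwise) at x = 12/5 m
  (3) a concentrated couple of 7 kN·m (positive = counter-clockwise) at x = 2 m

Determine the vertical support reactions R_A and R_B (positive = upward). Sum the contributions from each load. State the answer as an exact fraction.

R_A = 48 kN, R_B = 48 kN

Load 1 — uniform load w=16 kN/m over full span:
  R_A = wL/2 = 16·6/2 = 48 kN
  R_B = wL/2 = 16·6/2 = 48 kN
Load 2 — applied couple M₀=-7 kN·m at a=12/5 m (b=L-a=18/5):
  R_A = M₀/L = (-7)/6 = -7/6 kN
  R_B = -M₀/L = -(-7)/6 = 7/6 kN
Load 3 — applied couple M₀=7 kN·m at a=2 m (b=L-a=4):
  R_A = M₀/L = 7/6 kN
  R_B = -M₀/L = -7/6 kN
Superposition: R_A = 48 kN, R_B = 48 kN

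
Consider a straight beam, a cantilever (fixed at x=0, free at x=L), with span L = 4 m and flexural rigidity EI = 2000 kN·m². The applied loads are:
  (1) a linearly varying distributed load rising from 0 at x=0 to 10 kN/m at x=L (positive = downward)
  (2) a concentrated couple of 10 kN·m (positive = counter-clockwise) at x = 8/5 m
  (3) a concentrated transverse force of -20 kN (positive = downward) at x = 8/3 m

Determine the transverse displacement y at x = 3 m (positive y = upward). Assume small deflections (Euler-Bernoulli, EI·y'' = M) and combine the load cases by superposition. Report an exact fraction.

Load 1 — triangular load w₀=10 kN/m (0→w₀ over full span):
  y_1 = (w₀Lx³/12-w₀L²x²/6-w₀x⁵/(120L))/EI = (10·4·3³/12-10·4²·3²/6-10·3⁵/(120·4))/2000 = -2481/32000 m
Load 2 — applied couple M₀=10 kN·m at a=8/5 m (b=L-a=12/5):
  y_2 = M₀a(2x-a)/(2EI)  [x>a] = 10·(8/5)·(2·3-(8/5))/(2·2000) = 11/625 m
Load 3 — point force P=-20 kN at a=8/3 m (b=L-a=4/3):
  y_3 = -Pa²(3x-a)/(6EI)  [x>a] = -(-20)·(8/3)²·(3·3-(8/3))/(6·2000) = 152/2025 m
Superposition: y = Σ y_i = 196091/12960000 m ≈ 0.015130 m

y(3) = 196091/12960000 m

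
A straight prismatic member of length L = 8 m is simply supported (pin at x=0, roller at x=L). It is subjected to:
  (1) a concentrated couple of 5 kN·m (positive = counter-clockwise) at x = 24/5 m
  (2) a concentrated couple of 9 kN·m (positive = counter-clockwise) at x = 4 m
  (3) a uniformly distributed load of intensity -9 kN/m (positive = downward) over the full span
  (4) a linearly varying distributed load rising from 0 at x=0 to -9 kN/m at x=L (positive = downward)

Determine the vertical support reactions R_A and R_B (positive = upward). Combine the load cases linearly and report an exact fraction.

Load 1 — applied couple M₀=5 kN·m at a=24/5 m (b=L-a=16/5):
  R_A = M₀/L = 5/8 kN
  R_B = -M₀/L = -5/8 kN
Load 2 — applied couple M₀=9 kN·m at a=4 m (b=L-a=4):
  R_A = M₀/L = 9/8 kN
  R_B = -M₀/L = -9/8 kN
Load 3 — uniform load w=-9 kN/m over full span:
  R_A = wL/2 = (-9)·8/2 = -36 kN
  R_B = wL/2 = (-9)·8/2 = -36 kN
Load 4 — triangular load w₀=-9 kN/m (0→w₀ over full span):
  R_A = w₀L/6 = (-9)·8/6 = -12 kN
  R_B = w₀L/3 = (-9)·8/3 = -24 kN
Superposition: R_A = -185/4 kN, R_B = -247/4 kN

R_A = -185/4 kN, R_B = -247/4 kN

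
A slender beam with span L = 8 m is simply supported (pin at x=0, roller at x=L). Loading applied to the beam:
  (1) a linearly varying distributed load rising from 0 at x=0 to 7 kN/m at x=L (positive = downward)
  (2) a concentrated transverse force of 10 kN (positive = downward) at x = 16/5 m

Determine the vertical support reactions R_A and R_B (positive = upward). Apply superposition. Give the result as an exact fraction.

R_A = 46/3 kN, R_B = 68/3 kN

Load 1 — triangular load w₀=7 kN/m (0→w₀ over full span):
  R_A = w₀L/6 = 7·8/6 = 28/3 kN
  R_B = w₀L/3 = 7·8/3 = 56/3 kN
Load 2 — point force P=10 kN at a=16/5 m (b=L-a=24/5):
  R_A = Pb/L = 10·(24/5)/8 = 6 kN
  R_B = Pa/L = 10·(16/5)/8 = 4 kN
Superposition: R_A = 46/3 kN, R_B = 68/3 kN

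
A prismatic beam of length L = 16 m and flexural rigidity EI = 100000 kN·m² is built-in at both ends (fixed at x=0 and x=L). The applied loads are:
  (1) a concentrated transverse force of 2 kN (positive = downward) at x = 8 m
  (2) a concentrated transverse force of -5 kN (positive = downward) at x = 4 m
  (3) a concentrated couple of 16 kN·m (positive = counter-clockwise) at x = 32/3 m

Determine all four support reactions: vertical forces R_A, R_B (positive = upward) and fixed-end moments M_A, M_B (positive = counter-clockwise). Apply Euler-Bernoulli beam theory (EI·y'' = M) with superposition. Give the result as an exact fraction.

Load 1 — point force P=2 kN at a=8 m (b=L-a=8):
  R_A = Pb²(3a+b)/L³ = 2·8²·(3·8+8)/16³ = 1 kN
  M_A = Pab²/L² = 2·8·8²/16² = 4 kN·m
  R_B = Pa²(a+3b)/L³ = 2·8²·(8+3·8)/16³ = 1 kN
  M_B = -Pa²b/L² = -2·8²·8/16² = -4 kN·m
Load 2 — point force P=-5 kN at a=4 m (b=L-a=12):
  R_A = Pb²(3a+b)/L³ = (-5)·12²·(3·4+12)/16³ = -135/32 kN
  M_A = Pab²/L² = (-5)·4·12²/16² = -45/4 kN·m
  R_B = Pa²(a+3b)/L³ = (-5)·4²·(4+3·12)/16³ = -25/32 kN
  M_B = -Pa²b/L² = -(-5)·4²·12/16² = 15/4 kN·m
Load 3 — applied couple M₀=16 kN·m at a=32/3 m (b=L-a=16/3):
  R_A = 6M₀ab/L³ = 6·16·(32/3)·(16/3)/16³ = 4/3 kN
  M_A = M₀b(2a-b)/L² = 16·(16/3)·(2·(32/3)-(16/3))/16² = 16/3 kN·m
  R_B = -6M₀ab/L³ = -6·16·(32/3)·(16/3)/16³ = -4/3 kN
  M_B = M₀a(2b-a)/L² = 16·(32/3)·(2·(16/3)-(32/3))/16² = 0 kN·m
Superposition: R_A = -181/96 kN, M_A = -23/12 kN·m, R_B = -107/96 kN, M_B = -1/4 kN·m

R_A = -181/96 kN, M_A = -23/12 kN·m, R_B = -107/96 kN, M_B = -1/4 kN·m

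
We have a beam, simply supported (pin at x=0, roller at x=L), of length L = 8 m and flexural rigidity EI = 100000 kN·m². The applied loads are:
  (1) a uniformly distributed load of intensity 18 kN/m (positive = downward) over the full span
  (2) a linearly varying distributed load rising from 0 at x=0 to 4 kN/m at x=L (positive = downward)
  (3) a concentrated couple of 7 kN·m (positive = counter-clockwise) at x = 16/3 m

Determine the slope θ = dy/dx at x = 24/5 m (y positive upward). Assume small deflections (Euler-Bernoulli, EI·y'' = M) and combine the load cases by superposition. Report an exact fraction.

Load 1 — uniform load w=18 kN/m over full span:
  θ_1 = -w(L³-6Lx²+4x³)/(24EI) = -18·(8³-6·8·(24/5)²+4·(24/5)³)/(24·100000) = 444/390625 rad
Load 2 — triangular load w₀=4 kN/m (0→w₀ over full span):
  θ_2 = -w₀(7L⁴-30L²x²+15x⁴)/(360LEI) = -4·(7·8⁴-30·8²·(24/5)²+15·(24/5)⁴)/(360·8·100000) = 1856/17578125 rad
Load 3 — applied couple M₀=7 kN·m at a=16/3 m (b=L-a=8/3):
  θ_3 = (M₀x²/(2L)+C₁)/EI  [x≤a] with C₁=M₀(3b²-L²)/(6L)=-56/9 = (7·(24/5)²/(2·8)+(-56/9))/100000 = 217/5625000 rad
Superposition: θ = Σ θ_i = 180113/140625000 rad ≈ 0.001281 rad

θ(24/5) = 180113/140625000 rad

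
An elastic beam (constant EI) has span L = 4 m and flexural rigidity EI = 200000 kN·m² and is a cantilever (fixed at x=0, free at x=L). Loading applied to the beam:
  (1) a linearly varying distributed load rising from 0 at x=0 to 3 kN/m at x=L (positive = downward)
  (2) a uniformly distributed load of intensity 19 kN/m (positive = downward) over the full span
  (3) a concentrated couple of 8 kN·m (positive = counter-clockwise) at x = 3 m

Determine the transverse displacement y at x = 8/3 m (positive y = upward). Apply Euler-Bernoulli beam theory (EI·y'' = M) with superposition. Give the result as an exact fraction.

Load 1 — triangular load w₀=3 kN/m (0→w₀ over full span):
  y_1 = (w₀Lx³/12-w₀L²x²/6-w₀x⁵/(120L))/EI = (3·4·(8/3)³/12-3·4²·(8/3)²/6-3·(8/3)⁵/(120·4))/200000 = -736/3796875 m
Load 2 — uniform load w=19 kN/m over full span:
  y_2 = -wx²(x²-4Lx+6L²)/(24EI) = -19·(8/3)²·((8/3)²-4·4·(8/3)+6·4²)/(24·200000) = -1292/759375 m
Load 3 — applied couple M₀=8 kN·m at a=3 m (b=L-a=1):
  y_3 = M₀x²/(2EI)  [x≤a] = 8·(8/3)²/(2·200000) = 4/28125 m
Superposition: y = Σ y_i = -6656/3796875 m ≈ -0.001753 m

y(8/3) = -6656/3796875 m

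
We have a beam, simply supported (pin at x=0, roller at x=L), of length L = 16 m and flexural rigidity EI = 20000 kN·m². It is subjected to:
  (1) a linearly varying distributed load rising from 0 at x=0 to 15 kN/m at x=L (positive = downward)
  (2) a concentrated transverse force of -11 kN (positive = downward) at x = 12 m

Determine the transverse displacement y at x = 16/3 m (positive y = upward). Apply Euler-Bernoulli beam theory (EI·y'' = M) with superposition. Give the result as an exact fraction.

Load 1 — triangular load w₀=15 kN/m (0→w₀ over full span):
  y_1 = -w₀x(7L⁴-10L²x²+3x⁴)/(360LEI) = -15·(16/3)·(7·16⁴-10·16²·(16/3)²+3·(16/3)⁴)/(360·16·20000) = -8192/30375 m
Load 2 — point force P=-11 kN at a=12 m (b=L-a=4):
  y_2 = -Pbx(L²-b²-x²)/(6LEI)  [x≤a] = -(-11)·4·(16/3)·(16²-4²-(16/3)²)/(6·16·20000) = 1309/50625 m
Superposition: y = Σ y_i = -37033/151875 m ≈ -0.243839 m

y(16/3) = -37033/151875 m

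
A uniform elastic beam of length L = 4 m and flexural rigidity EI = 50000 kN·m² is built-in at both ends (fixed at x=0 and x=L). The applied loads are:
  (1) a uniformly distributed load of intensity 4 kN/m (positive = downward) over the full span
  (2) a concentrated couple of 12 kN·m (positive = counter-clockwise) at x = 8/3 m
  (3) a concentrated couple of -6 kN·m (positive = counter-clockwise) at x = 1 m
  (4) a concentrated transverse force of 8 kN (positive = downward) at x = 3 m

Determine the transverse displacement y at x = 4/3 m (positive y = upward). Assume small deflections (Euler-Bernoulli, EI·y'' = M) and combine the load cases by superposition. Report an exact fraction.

Load 1 — uniform load w=4 kN/m over full span:
  y_1 = -wx²(L-x)²/(24EI) = -4·(4/3)²·(4-(4/3))²/(24·50000) = -32/759375 m
Load 2 — applied couple M₀=12 kN·m at a=8/3 m (b=L-a=4/3):
  y_2 = (R_Ax³/6 - M_Ax²/2)/EI  [x≤a] with R_A=4, M_A=4 = (4·(4/3)³/6 - 4·(4/3)²/2)/50000 = -2/50625 m
Load 3 — applied couple M₀=-6 kN·m at a=1 m (b=L-a=3):
  y_3 = (R_Ax³/6 - M_Ax²/2 - M₀(x-a)²/2)/EI  [x>a] with R_A=-27/16, M_A=9/8 = ((-27/16)·(4/3)³/6 - (9/8)·(4/3)²/2 - (-6)·((4/3)-1)²/2)/50000 = -1/37500 m
Load 4 — point force P=8 kN at a=3 m (b=L-a=1):
  y_4 = -Pb²x²(3aL-(3a+b)x)/(6L³EI)  [x≤a] = -8·1²·(4/3)²·(3·3·4-(3·3+1)·(4/3))/(6·4³·50000) = -17/1012500 m
Superposition: y = Σ y_i = -19/151875 m ≈ -0.000125 m

y(4/3) = -19/151875 m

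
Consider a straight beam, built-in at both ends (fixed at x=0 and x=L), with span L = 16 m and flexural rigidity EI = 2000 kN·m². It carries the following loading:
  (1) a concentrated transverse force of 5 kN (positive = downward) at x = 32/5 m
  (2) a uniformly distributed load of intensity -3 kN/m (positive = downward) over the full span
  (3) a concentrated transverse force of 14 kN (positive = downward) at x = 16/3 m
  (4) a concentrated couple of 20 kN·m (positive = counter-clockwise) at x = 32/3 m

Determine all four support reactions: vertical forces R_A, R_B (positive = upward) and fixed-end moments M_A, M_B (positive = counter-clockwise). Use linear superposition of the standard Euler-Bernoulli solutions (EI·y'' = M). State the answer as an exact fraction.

R_A = -5888/675 kN, M_A = -8524/675 kN·m, R_B = -13687/675 kN, M_B = 26816/675 kN·m

Load 1 — point force P=5 kN at a=32/5 m (b=L-a=48/5):
  R_A = Pb²(3a+b)/L³ = 5·(48/5)²·(3·(32/5)+(48/5))/16³ = 81/25 kN
  M_A = Pab²/L² = 5·(32/5)·(48/5)²/16² = 288/25 kN·m
  R_B = Pa²(a+3b)/L³ = 5·(32/5)²·((32/5)+3·(48/5))/16³ = 44/25 kN
  M_B = -Pa²b/L² = -5·(32/5)²·(48/5)/16² = -192/25 kN·m
Load 2 — uniform load w=-3 kN/m over full span:
  R_A = wL/2 = (-3)·16/2 = -24 kN
  M_A = wL²/12 = (-3)·16²/12 = -64 kN·m
  R_B = wL/2 = (-3)·16/2 = -24 kN
  M_B = -wL²/12 = -(-3)·16²/12 = 64 kN·m
Load 3 — point force P=14 kN at a=16/3 m (b=L-a=32/3):
  R_A = Pb²(3a+b)/L³ = 14·(32/3)²·(3·(16/3)+(32/3))/16³ = 280/27 kN
  M_A = Pab²/L² = 14·(16/3)·(32/3)²/16² = 896/27 kN·m
  R_B = Pa²(a+3b)/L³ = 14·(16/3)²·((16/3)+3·(32/3))/16³ = 98/27 kN
  M_B = -Pa²b/L² = -14·(16/3)²·(32/3)/16² = -448/27 kN·m
Load 4 — applied couple M₀=20 kN·m at a=32/3 m (b=L-a=16/3):
  R_A = 6M₀ab/L³ = 6·20·(32/3)·(16/3)/16³ = 5/3 kN
  M_A = M₀b(2a-b)/L² = 20·(16/3)·(2·(32/3)-(16/3))/16² = 20/3 kN·m
  R_B = -6M₀ab/L³ = -6·20·(32/3)·(16/3)/16³ = -5/3 kN
  M_B = M₀a(2b-a)/L² = 20·(32/3)·(2·(16/3)-(32/3))/16² = 0 kN·m
Superposition: R_A = -5888/675 kN, M_A = -8524/675 kN·m, R_B = -13687/675 kN, M_B = 26816/675 kN·m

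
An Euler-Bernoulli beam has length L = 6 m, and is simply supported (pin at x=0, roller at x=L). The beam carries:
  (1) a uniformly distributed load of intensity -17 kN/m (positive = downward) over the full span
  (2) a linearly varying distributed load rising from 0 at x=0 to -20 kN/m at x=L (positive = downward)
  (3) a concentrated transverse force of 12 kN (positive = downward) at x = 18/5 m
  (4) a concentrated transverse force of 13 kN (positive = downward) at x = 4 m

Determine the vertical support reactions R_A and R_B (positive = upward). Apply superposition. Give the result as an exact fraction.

R_A = -928/15 kN, R_B = -1127/15 kN

Load 1 — uniform load w=-17 kN/m over full span:
  R_A = wL/2 = (-17)·6/2 = -51 kN
  R_B = wL/2 = (-17)·6/2 = -51 kN
Load 2 — triangular load w₀=-20 kN/m (0→w₀ over full span):
  R_A = w₀L/6 = (-20)·6/6 = -20 kN
  R_B = w₀L/3 = (-20)·6/3 = -40 kN
Load 3 — point force P=12 kN at a=18/5 m (b=L-a=12/5):
  R_A = Pb/L = 12·(12/5)/6 = 24/5 kN
  R_B = Pa/L = 12·(18/5)/6 = 36/5 kN
Load 4 — point force P=13 kN at a=4 m (b=L-a=2):
  R_A = Pb/L = 13·2/6 = 13/3 kN
  R_B = Pa/L = 13·4/6 = 26/3 kN
Superposition: R_A = -928/15 kN, R_B = -1127/15 kN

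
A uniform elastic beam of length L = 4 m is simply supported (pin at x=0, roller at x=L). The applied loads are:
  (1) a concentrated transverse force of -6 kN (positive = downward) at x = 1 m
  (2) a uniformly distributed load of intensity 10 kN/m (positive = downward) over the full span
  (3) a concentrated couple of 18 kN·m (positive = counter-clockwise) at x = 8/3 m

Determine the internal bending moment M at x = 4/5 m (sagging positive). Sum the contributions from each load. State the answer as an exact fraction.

Load 1 — point force P=-6 kN at a=1 m (b=L-a=3):
  M_1 = Pbx/L  [x≤a] = (-6)·3·(4/5)/4 = -18/5 kN·m
Load 2 — uniform load w=10 kN/m over full span:
  M_2 = wx(L-x)/2 = 10·(4/5)·(4-(4/5))/2 = 64/5 kN·m
Load 3 — applied couple M₀=18 kN·m at a=8/3 m (b=L-a=4/3):
  M_3 = M₀x/L  [x≤a] = 18·(4/5)/4 = 18/5 kN·m
Superposition: M = Σ M_i = 64/5 kN·m ≈ 12.800000 kN·m

M(4/5) = 64/5 kN·m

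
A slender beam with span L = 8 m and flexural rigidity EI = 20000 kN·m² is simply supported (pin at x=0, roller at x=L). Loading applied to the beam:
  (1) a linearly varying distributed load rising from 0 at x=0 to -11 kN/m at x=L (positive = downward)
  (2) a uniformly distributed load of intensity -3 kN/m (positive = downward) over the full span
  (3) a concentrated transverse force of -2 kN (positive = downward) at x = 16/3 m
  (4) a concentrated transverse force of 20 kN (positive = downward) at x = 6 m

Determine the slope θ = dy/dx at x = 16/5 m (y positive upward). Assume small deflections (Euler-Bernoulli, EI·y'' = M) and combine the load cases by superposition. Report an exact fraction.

θ(16/5) = 958759/506250000 rad

Load 1 — triangular load w₀=-11 kN/m (0→w₀ over full span):
  θ_1 = -w₀(7L⁴-30L²x²+15x⁴)/(360LEI) = -(-11)·(7·8⁴-30·8²·(16/5)²+15·(16/5)⁴)/(360·8·20000) = 7106/3515625 rad
Load 2 — uniform load w=-3 kN/m over full span:
  θ_2 = -w(L³-6Lx²+4x³)/(24EI) = -(-3)·(8³-6·8·(16/5)²+4·(16/5)³)/(24·20000) = 74/78125 rad
Load 3 — point force P=-2 kN at a=16/3 m (b=L-a=8/3):
  θ_3 = -Pb(L²-b²-3x²)/(6LEI)  [x≤a] = -(-2)·(8/3)·(8²-(8/3)²-3·(16/5)²)/(6·8·20000) = 184/1265625 rad
Load 4 — point force P=20 kN at a=6 m (b=L-a=2):
  θ_4 = -Pb(L²-b²-3x²)/(6LEI)  [x≤a] = -20·2·(8²-2²-3·(16/5)²)/(6·8·20000) = -61/50000 rad
Superposition: θ = Σ θ_i = 958759/506250000 rad ≈ 0.001894 rad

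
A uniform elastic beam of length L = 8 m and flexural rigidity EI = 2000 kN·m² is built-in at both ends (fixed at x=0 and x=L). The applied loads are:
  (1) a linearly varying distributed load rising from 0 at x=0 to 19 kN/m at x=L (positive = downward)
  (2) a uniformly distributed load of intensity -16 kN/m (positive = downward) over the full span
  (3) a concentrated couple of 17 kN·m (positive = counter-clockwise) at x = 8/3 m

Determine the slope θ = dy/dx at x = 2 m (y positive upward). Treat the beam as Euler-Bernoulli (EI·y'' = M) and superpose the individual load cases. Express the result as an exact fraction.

θ(2) = 1957/120000 rad

Load 1 — triangular load w₀=19 kN/m (0→w₀ over full span):
  θ_1 = -w₀(2x(L-x)(L-2x)(x+2L)+x²(L-x)²)/(120LEI) = -19·(2·2·(8-2)·(8-2·2)·(2+2·8)+2²·(8-2)²)/(120·8·2000) = -741/40000 rad
Load 2 — uniform load w=-16 kN/m over full span:
  θ_2 = -wx(L-x)(L-2x)/(12EI) = -(-16)·2·(8-2)·(8-2·2)/(12·2000) = 4/125 rad
Load 3 — applied couple M₀=17 kN·m at a=8/3 m (b=L-a=16/3):
  θ_3 = (R_Ax²/2 - M_Ax)/EI  [x≤a] with R_A=17/6, M_A=0 = ((17/6)·2²/2 - 0·2)/2000 = 17/6000 rad
Superposition: θ = Σ θ_i = 1957/120000 rad ≈ 0.016308 rad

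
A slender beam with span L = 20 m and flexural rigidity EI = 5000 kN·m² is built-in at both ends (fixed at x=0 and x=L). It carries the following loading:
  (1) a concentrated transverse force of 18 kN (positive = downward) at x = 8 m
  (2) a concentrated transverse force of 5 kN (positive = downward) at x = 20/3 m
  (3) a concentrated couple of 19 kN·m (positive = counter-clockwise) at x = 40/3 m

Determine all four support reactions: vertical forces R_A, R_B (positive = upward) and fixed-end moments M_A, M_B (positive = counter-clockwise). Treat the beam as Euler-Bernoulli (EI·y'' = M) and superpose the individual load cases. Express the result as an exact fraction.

R_A = 56141/3375 kN, M_A = 49267/675 kN·m, R_B = 21484/3375 kN, M_B = -28328/675 kN·m

Load 1 — point force P=18 kN at a=8 m (b=L-a=12):
  R_A = Pb²(3a+b)/L³ = 18·12²·(3·8+12)/20³ = 1458/125 kN
  M_A = Pab²/L² = 18·8·12²/20² = 1296/25 kN·m
  R_B = Pa²(a+3b)/L³ = 18·8²·(8+3·12)/20³ = 792/125 kN
  M_B = -Pa²b/L² = -18·8²·12/20² = -864/25 kN·m
Load 2 — point force P=5 kN at a=20/3 m (b=L-a=40/3):
  R_A = Pb²(3a+b)/L³ = 5·(40/3)²·(3·(20/3)+(40/3))/20³ = 100/27 kN
  M_A = Pab²/L² = 5·(20/3)·(40/3)²/20² = 400/27 kN·m
  R_B = Pa²(a+3b)/L³ = 5·(20/3)²·((20/3)+3·(40/3))/20³ = 35/27 kN
  M_B = -Pa²b/L² = -5·(20/3)²·(40/3)/20² = -200/27 kN·m
Load 3 — applied couple M₀=19 kN·m at a=40/3 m (b=L-a=20/3):
  R_A = 6M₀ab/L³ = 6·19·(40/3)·(20/3)/20³ = 19/15 kN
  M_A = M₀b(2a-b)/L² = 19·(20/3)·(2·(40/3)-(20/3))/20² = 19/3 kN·m
  R_B = -6M₀ab/L³ = -6·19·(40/3)·(20/3)/20³ = -19/15 kN
  M_B = M₀a(2b-a)/L² = 19·(40/3)·(2·(20/3)-(40/3))/20² = 0 kN·m
Superposition: R_A = 56141/3375 kN, M_A = 49267/675 kN·m, R_B = 21484/3375 kN, M_B = -28328/675 kN·m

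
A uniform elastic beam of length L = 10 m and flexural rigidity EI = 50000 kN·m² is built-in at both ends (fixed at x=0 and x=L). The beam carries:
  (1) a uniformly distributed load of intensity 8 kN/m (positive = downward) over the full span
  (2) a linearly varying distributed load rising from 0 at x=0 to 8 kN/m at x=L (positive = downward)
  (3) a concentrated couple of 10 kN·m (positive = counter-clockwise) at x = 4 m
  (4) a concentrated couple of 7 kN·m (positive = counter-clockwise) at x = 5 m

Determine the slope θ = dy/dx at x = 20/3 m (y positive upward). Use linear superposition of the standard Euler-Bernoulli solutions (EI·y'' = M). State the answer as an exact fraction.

θ(20/3) = 2119/1518750 rad

Load 1 — uniform load w=8 kN/m over full span:
  θ_1 = -wx(L-x)(L-2x)/(12EI) = -8·(20/3)·(10-(20/3))·(10-2·(20/3))/(12·50000) = 2/2025 rad
Load 2 — triangular load w₀=8 kN/m (0→w₀ over full span):
  θ_2 = -w₀(2x(L-x)(L-2x)(x+2L)+x²(L-x)²)/(120LEI) = -8·(2·(20/3)·(10-(20/3))·(10-2·(20/3))·((20/3)+2·10)+(20/3)²·(10-(20/3))²)/(120·10·50000) = 14/30375 rad
Load 3 — applied couple M₀=10 kN·m at a=4 m (b=L-a=6):
  θ_3 = (R_Ax²/2 - M_Ax - M₀(x-a))/EI  [x>a] with R_A=36/25, M_A=6/5 = ((36/25)·(20/3)²/2 - (6/5)·(20/3) - 10·((20/3)-4))/50000 = -1/18750 rad
Load 4 — applied couple M₀=7 kN·m at a=5 m (b=L-a=5):
  θ_4 = (R_Ax²/2 - M_Ax - M₀(x-a))/EI  [x>a] with R_A=21/20, M_A=7/4 = ((21/20)·(20/3)²/2 - (7/4)·(20/3) - 7·((20/3)-5))/50000 = 0 rad
Superposition: θ = Σ θ_i = 2119/1518750 rad ≈ 0.001395 rad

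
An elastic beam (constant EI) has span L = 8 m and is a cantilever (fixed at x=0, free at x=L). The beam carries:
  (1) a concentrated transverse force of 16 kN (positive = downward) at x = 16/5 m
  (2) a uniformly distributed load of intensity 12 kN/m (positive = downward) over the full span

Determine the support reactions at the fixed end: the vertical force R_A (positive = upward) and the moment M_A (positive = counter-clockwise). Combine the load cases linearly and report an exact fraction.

Load 1 — point force P=16 kN at a=16/5 m (b=L-a=24/5):
  R_A = P = 16 kN
  M_A = Pa = 16·(16/5) = 256/5 kN·m
Load 2 — uniform load w=12 kN/m over full span:
  R_A = wL = 12·8 = 96 kN
  M_A = wL²/2 = 12·8²/2 = 384 kN·m
Superposition: R_A = 112 kN, M_A = 2176/5 kN·m

R_A = 112 kN, M_A = 2176/5 kN·m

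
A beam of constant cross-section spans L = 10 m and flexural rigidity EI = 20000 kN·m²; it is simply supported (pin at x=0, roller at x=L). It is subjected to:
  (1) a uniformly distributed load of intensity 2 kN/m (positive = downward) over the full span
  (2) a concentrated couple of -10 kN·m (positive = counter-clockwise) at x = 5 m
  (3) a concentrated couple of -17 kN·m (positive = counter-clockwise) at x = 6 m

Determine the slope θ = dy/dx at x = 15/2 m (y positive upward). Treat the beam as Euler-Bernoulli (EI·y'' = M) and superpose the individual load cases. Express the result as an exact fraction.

θ(15/2) = 12181/4800000 rad

Load 1 — uniform load w=2 kN/m over full span:
  θ_1 = -w(L³-6Lx²+4x³)/(24EI) = -2·(10³-6·10·(15/2)²+4·(15/2)³)/(24·20000) = 11/3840 rad
Load 2 — applied couple M₀=-10 kN·m at a=5 m (b=L-a=5):
  θ_2 = (M₀x²/(2L)-M₀(x-a)+C₁)/EI  [x>a] with C₁=M₀(3b²-L²)/(6L)=25/6 = ((-10)·(15/2)²/(2·10)-(-10)·((15/2)-5)+(25/6))/20000 = 1/19200 rad
Load 3 — applied couple M₀=-17 kN·m at a=6 m (b=L-a=4):
  θ_3 = (M₀x²/(2L)-M₀(x-a)+C₁)/EI  [x>a] with C₁=M₀(3b²-L²)/(6L)=221/15 = ((-17)·(15/2)²/(2·10)-(-17)·((15/2)-6)+(221/15))/20000 = -1819/4800000 rad
Superposition: θ = Σ θ_i = 12181/4800000 rad ≈ 0.002538 rad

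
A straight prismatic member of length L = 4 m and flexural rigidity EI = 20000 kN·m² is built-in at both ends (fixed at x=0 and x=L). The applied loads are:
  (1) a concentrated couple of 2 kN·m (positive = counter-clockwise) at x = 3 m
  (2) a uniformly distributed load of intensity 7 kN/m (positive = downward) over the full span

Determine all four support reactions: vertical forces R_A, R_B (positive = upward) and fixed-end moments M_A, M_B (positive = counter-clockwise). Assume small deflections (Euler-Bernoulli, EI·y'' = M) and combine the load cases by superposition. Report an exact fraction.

Load 1 — applied couple M₀=2 kN·m at a=3 m (b=L-a=1):
  R_A = 6M₀ab/L³ = 6·2·3·1/4³ = 9/16 kN
  M_A = M₀b(2a-b)/L² = 2·1·(2·3-1)/4² = 5/8 kN·m
  R_B = -6M₀ab/L³ = -6·2·3·1/4³ = -9/16 kN
  M_B = M₀a(2b-a)/L² = 2·3·(2·1-3)/4² = -3/8 kN·m
Load 2 — uniform load w=7 kN/m over full span:
  R_A = wL/2 = 7·4/2 = 14 kN
  M_A = wL²/12 = 7·4²/12 = 28/3 kN·m
  R_B = wL/2 = 7·4/2 = 14 kN
  M_B = -wL²/12 = -7·4²/12 = -28/3 kN·m
Superposition: R_A = 233/16 kN, M_A = 239/24 kN·m, R_B = 215/16 kN, M_B = -233/24 kN·m

R_A = 233/16 kN, M_A = 239/24 kN·m, R_B = 215/16 kN, M_B = -233/24 kN·m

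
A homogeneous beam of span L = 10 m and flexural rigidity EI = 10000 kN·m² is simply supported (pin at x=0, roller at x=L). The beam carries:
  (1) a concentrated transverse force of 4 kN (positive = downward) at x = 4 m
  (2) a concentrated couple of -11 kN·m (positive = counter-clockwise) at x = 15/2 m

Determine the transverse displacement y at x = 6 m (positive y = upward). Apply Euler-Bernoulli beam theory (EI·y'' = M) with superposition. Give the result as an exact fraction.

y(6) = -2731/1200000 m

Load 1 — point force P=4 kN at a=4 m (b=L-a=6):
  y_1 = -Pa(L-x)(2Lx-a²-x²)/(6LEI)  [x>a] = -4·4·(10-6)·(2·10·6-4²-6²)/(6·10·10000) = -68/9375 m
Load 2 — applied couple M₀=-11 kN·m at a=15/2 m (b=L-a=5/2):
  y_2 = (M₀x³/(6L)+C₁x)/EI  [x≤a] with C₁=M₀(3b²-L²)/(6L)=715/48 = ((-11)·6³/(6·10)+(715/48)·6)/10000 = 1991/400000 m
Superposition: y = Σ y_i = -2731/1200000 m ≈ -0.002276 m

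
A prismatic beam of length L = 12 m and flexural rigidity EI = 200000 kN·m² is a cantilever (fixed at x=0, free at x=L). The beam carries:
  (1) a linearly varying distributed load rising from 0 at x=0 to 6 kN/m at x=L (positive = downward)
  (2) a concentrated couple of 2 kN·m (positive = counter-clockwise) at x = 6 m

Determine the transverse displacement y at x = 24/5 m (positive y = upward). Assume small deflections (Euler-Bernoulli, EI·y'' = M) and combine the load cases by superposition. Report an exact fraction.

y(24/5) = -644967/48828125 m

Load 1 — triangular load w₀=6 kN/m (0→w₀ over full span):
  y_1 = (w₀Lx³/12-w₀L²x²/6-w₀x⁵/(120L))/EI = (6·12·(24/5)³/12-6·12²·(24/5)²/6-6·(24/5)⁵/(120·12))/200000 = -650592/48828125 m
Load 2 — applied couple M₀=2 kN·m at a=6 m (b=L-a=6):
  y_2 = M₀x²/(2EI)  [x≤a] = 2·(24/5)²/(2·200000) = 9/78125 m
Superposition: y = Σ y_i = -644967/48828125 m ≈ -0.013209 m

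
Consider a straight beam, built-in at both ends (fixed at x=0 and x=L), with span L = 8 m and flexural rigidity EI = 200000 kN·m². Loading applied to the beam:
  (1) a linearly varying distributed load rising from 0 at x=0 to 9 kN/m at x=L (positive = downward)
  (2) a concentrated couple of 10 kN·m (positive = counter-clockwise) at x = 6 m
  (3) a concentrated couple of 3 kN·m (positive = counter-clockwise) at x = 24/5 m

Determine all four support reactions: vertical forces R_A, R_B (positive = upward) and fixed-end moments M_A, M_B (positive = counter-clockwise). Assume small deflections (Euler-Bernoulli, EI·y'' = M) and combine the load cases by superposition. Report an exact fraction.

Load 1 — triangular load w₀=9 kN/m (0→w₀ over full span):
  R_A = 3w₀L/20 = 3·9·8/20 = 54/5 kN
  M_A = w₀L²/30 = 9·8²/30 = 96/5 kN·m
  R_B = 7w₀L/20 = 7·9·8/20 = 126/5 kN
  M_B = -w₀L²/20 = -9·8²/20 = -144/5 kN·m
Load 2 — applied couple M₀=10 kN·m at a=6 m (b=L-a=2):
  R_A = 6M₀ab/L³ = 6·10·6·2/8³ = 45/32 kN
  M_A = M₀b(2a-b)/L² = 10·2·(2·6-2)/8² = 25/8 kN·m
  R_B = -6M₀ab/L³ = -6·10·6·2/8³ = -45/32 kN
  M_B = M₀a(2b-a)/L² = 10·6·(2·2-6)/8² = -15/8 kN·m
Load 3 — applied couple M₀=3 kN·m at a=24/5 m (b=L-a=16/5):
  R_A = 6M₀ab/L³ = 6·3·(24/5)·(16/5)/8³ = 27/50 kN
  M_A = M₀b(2a-b)/L² = 3·(16/5)·(2·(24/5)-(16/5))/8² = 24/25 kN·m
  R_B = -6M₀ab/L³ = -6·3·(24/5)·(16/5)/8³ = -27/50 kN
  M_B = M₀a(2b-a)/L² = 3·(24/5)·(2·(16/5)-(24/5))/8² = 9/25 kN·m
Superposition: R_A = 10197/800 kN, M_A = 4657/200 kN·m, R_B = 18603/800 kN, M_B = -6063/200 kN·m

R_A = 10197/800 kN, M_A = 4657/200 kN·m, R_B = 18603/800 kN, M_B = -6063/200 kN·m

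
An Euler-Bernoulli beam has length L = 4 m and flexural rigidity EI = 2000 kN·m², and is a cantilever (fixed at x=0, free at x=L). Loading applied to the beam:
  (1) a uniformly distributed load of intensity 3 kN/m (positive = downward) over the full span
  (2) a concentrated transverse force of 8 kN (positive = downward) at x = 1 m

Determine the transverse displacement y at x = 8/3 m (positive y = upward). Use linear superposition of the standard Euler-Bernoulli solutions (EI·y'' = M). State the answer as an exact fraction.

y(8/3) = -1277/40500 m

Load 1 — uniform load w=3 kN/m over full span:
  y_1 = -wx²(x²-4Lx+6L²)/(24EI) = -3·(8/3)²·((8/3)²-4·4·(8/3)+6·4²)/(24·2000) = -272/10125 m
Load 2 — point force P=8 kN at a=1 m (b=L-a=3):
  y_2 = -Pa²(3x-a)/(6EI)  [x>a] = -8·1²·(3·(8/3)-1)/(6·2000) = -7/1500 m
Superposition: y = Σ y_i = -1277/40500 m ≈ -0.031531 m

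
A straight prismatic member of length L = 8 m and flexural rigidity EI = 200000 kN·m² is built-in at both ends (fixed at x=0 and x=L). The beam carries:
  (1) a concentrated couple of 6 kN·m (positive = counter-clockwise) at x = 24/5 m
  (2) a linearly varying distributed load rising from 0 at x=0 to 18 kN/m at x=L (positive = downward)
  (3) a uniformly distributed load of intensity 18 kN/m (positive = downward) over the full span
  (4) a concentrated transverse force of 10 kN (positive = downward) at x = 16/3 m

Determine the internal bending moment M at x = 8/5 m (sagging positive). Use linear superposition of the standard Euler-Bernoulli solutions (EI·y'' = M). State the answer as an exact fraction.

M(8/5) = -12584/1125 kN·m

Load 1 — applied couple M₀=6 kN·m at a=24/5 m (b=L-a=16/5):
  M_1 = R_Ax - M_A  [x≤a] with R_A=27/25, M_A=48/25 = (27/25)·(8/5) - (48/25) = -24/125 kN·m
Load 2 — triangular load w₀=18 kN/m (0→w₀ over full span):
  M_2 = 3w₀Lx/20 - w₀L²/30 - w₀x³/(6L) = 3·18·8·(8/5)/20 - 18·8²/30 - 18·(8/5)³/(6·8) = -672/125 kN·m
Load 3 — uniform load w=18 kN/m over full span:
  M_3 = wLx/2 - wL²/12 - wx²/2 = 18·8·(8/5)/2 - 18·8²/12 - 18·(8/5)²/2 = -96/25 kN·m
Load 4 — point force P=10 kN at a=16/3 m (b=L-a=8/3):
  M_4 = Pb²(3a+b)x/L³ - Pab²/L²  [x≤a] = 10·(8/3)²·(3·(16/3)+(8/3))·(8/5)/8³ - 10·(16/3)·(8/3)²/8² = -16/9 kN·m
Superposition: M = Σ M_i = -12584/1125 kN·m ≈ -11.185778 kN·m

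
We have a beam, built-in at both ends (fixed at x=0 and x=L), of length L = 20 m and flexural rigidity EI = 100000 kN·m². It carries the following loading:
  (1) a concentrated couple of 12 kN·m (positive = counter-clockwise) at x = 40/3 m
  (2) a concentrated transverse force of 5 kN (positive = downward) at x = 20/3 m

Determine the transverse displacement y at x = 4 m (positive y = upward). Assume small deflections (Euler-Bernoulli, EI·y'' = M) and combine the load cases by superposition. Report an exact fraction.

Load 1 — applied couple M₀=12 kN·m at a=40/3 m (b=L-a=20/3):
  y_1 = (R_Ax³/6 - M_Ax²/2)/EI  [x≤a] with R_A=4/5, M_A=4 = ((4/5)·4³/6 - 4·4²/2)/100000 = -11/46875 m
Load 2 — point force P=5 kN at a=20/3 m (b=L-a=40/3):
  y_2 = -Pb²x²(3aL-(3a+b)x)/(6L³EI)  [x≤a] = -5·(40/3)²·4²·(3·(20/3)·20-(3·(20/3)+(40/3))·4)/(6·20³·100000) = -8/10125 m
Superposition: y = Σ y_i = -1297/1265625 m ≈ -0.001025 m

y(4) = -1297/1265625 m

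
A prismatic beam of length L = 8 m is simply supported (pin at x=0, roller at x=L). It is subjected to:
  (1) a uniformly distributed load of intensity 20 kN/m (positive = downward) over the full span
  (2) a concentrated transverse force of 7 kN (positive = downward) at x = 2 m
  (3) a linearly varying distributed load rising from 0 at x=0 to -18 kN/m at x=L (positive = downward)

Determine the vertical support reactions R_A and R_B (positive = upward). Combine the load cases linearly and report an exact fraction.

Load 1 — uniform load w=20 kN/m over full span:
  R_A = wL/2 = 20·8/2 = 80 kN
  R_B = wL/2 = 20·8/2 = 80 kN
Load 2 — point force P=7 kN at a=2 m (b=L-a=6):
  R_A = Pb/L = 7·6/8 = 21/4 kN
  R_B = Pa/L = 7·2/8 = 7/4 kN
Load 3 — triangular load w₀=-18 kN/m (0→w₀ over full span):
  R_A = w₀L/6 = (-18)·8/6 = -24 kN
  R_B = w₀L/3 = (-18)·8/3 = -48 kN
Superposition: R_A = 245/4 kN, R_B = 135/4 kN

R_A = 245/4 kN, R_B = 135/4 kN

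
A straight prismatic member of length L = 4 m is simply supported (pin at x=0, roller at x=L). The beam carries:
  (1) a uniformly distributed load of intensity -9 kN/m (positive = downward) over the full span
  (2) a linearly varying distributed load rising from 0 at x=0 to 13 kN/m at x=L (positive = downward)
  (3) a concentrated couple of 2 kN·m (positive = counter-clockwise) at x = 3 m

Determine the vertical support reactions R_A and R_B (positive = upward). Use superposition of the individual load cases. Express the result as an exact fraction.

R_A = -53/6 kN, R_B = -7/6 kN

Load 1 — uniform load w=-9 kN/m over full span:
  R_A = wL/2 = (-9)·4/2 = -18 kN
  R_B = wL/2 = (-9)·4/2 = -18 kN
Load 2 — triangular load w₀=13 kN/m (0→w₀ over full span):
  R_A = w₀L/6 = 13·4/6 = 26/3 kN
  R_B = w₀L/3 = 13·4/3 = 52/3 kN
Load 3 — applied couple M₀=2 kN·m at a=3 m (b=L-a=1):
  R_A = M₀/L = 2/4 = 1/2 kN
  R_B = -M₀/L = -2/4 = -1/2 kN
Superposition: R_A = -53/6 kN, R_B = -7/6 kN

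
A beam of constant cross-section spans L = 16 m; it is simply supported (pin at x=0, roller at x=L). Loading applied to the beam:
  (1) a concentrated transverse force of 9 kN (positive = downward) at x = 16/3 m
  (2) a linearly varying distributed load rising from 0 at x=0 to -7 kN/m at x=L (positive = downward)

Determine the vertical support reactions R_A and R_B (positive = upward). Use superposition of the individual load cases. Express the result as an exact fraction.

Load 1 — point force P=9 kN at a=16/3 m (b=L-a=32/3):
  R_A = Pb/L = 9·(32/3)/16 = 6 kN
  R_B = Pa/L = 9·(16/3)/16 = 3 kN
Load 2 — triangular load w₀=-7 kN/m (0→w₀ over full span):
  R_A = w₀L/6 = (-7)·16/6 = -56/3 kN
  R_B = w₀L/3 = (-7)·16/3 = -112/3 kN
Superposition: R_A = -38/3 kN, R_B = -103/3 kN

R_A = -38/3 kN, R_B = -103/3 kN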